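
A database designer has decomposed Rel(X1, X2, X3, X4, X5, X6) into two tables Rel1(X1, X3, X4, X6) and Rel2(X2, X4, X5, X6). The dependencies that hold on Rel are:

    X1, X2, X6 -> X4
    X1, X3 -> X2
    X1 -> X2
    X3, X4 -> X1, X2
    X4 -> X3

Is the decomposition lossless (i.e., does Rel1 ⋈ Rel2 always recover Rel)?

Yes

Common attributes: Rel1 ∩ Rel2 = {X4, X6}.
Closure of {X4, X6}: X4 → X3 applies, adding X3; X3, X4 → X1, X2 applies, adding X1, X2. So (X4, X6)⁺ = {X1, X2, X3, X4, X6}.
This closure contains every attribute of Rel1, so Rel1 ∩ Rel2 → Rel1. The join is lossless.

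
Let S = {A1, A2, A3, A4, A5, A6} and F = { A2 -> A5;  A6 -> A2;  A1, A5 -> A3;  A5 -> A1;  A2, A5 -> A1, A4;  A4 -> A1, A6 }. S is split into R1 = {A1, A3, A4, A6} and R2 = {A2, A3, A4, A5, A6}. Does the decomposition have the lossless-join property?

Common attributes: R1 ∩ R2 = {A3, A4, A6}.
Closure of {A3, A4, A6}: A6 → A2 applies, adding A2; A4 → A1, A6 applies, adding A1; A2 → A5 applies, adding A5. So (A3, A4, A6)⁺ = {A1, A2, A3, A4, A5, A6}.
This closure contains every attribute of R1, so R1 ∩ R2 → R1. The join is lossless.

Yes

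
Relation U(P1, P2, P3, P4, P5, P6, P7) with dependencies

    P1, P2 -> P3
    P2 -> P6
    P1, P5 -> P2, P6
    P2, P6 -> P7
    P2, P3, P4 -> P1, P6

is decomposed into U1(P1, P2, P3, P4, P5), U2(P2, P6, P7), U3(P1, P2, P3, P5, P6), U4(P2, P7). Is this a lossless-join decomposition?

Yes

Chase test. Columns are P1, P2, P3, P4, P5, P6, P7; row i has aⱼ where attribute j ∈ Ui, else bᵢⱼ.
Initial tableau (one row per fragment):
  row 1: a1 a2 a3 a4 a5 b16 b17
  row 2: b21 a2 b23 b24 b25 a6 a7
  row 3: a1 a2 a3 b34 a5 a6 b37
  row 4: b41 a2 b43 b44 b45 b46 a7
Rows 1 and 2 agree on P2; apply P2→P6 and equate their P6 entries.
Rows 1 and 4 agree on P2; apply P2→P6 and equate their P6 entries.
Rows 1 and 2 agree on P2, P6; apply P2, P6→P7 and equate their P7 entries.
Rows 1 and 3 agree on P2, P6; apply P2, P6→P7 and equate their P7 entries.
Row 1 is now all distinguished symbols — the join is lossless.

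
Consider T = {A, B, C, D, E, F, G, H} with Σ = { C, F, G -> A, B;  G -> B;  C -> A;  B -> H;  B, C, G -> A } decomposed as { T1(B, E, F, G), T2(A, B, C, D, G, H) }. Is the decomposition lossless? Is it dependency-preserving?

lossy but dependency-preserving

Lossless test: (B, G)⁺ = {B, G, H}, which is a superkey of neither fragment — lossy.
Dependency preservation: C, F, G → A, B is not contained in any single fragment, but the restricted closure of its left-hand side across the fragments still reaches the right-hand side; the remaining FDs each lie inside some fragment. All dependencies are preserved.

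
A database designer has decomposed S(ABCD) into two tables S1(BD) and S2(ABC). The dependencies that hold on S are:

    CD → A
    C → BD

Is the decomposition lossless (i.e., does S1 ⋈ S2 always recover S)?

Common attributes: S1 ∩ S2 = {B}.
No dependency enlarges {B}, so (B)⁺ = {B}.
The closure contains neither all of S1 = {BD} nor all of S2 = {ABC}, so the common attributes are not a superkey of either fragment. The join is lossy.

No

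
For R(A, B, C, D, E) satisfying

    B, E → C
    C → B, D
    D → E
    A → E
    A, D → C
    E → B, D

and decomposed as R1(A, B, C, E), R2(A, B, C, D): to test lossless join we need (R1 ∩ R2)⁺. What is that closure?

R1 ∩ R2 = {A, B, C}.
C → B, D applies, adding D
D → E applies, adding E
Closure: {A, B, C, D, E}.

A, B, C, D, E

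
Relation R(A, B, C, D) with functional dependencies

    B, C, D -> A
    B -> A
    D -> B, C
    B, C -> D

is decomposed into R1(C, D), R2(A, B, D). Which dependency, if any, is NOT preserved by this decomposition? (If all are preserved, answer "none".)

B, C -> D

Check B, C → D: no single fragment contains all of {B, C, D}, and the restricted closure of {B, C} across the fragments never reaches {D}.
B, C, D → A is preserved.
B → A is preserved.
D → B, C is preserved.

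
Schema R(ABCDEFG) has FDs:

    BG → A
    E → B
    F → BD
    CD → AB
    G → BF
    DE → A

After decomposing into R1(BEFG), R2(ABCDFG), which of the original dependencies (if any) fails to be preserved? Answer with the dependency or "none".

DE → A

Check DE → A: no single fragment contains all of {ADE}, and the restricted closure of {DE} across the fragments never reaches {A}.
BG → A is preserved.
E → B is preserved.
F → BD is preserved.
CD → AB is preserved.
G → BF is preserved.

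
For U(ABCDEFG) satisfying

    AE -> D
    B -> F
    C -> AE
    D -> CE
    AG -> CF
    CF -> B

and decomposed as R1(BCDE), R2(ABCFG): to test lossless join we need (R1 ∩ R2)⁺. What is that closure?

ABCDEF

R1 ∩ R2 = {BC}.
B → F applies, adding F
C → AE applies, adding AE
AE → D applies, adding D
Closure: {ABCDEF}.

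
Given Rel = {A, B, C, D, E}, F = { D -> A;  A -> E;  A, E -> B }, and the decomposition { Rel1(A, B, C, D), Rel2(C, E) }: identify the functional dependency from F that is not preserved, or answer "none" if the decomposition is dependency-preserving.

Check A → E: no single fragment contains all of {A, E}, and the restricted closure of {A} across the fragments never reaches {E}.
D → A is preserved.
A, E → B is preserved.

A -> E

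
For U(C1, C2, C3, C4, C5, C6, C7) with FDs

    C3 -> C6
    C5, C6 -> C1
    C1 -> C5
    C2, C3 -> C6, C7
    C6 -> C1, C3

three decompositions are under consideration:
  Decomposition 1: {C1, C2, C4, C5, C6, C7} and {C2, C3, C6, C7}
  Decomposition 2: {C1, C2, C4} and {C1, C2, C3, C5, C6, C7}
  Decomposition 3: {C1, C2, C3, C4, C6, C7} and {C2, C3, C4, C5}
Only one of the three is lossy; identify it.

Decomposition 2

Decomposition 1: common = {C2, C6, C7}, closure = {C1, C2, C3, C5, C6, C7} → lossless.
Decomposition 2: common = {C1, C2}, closure = {C1, C2, C5} → lossy.
Decomposition 3: common = {C2, C3, C4}, closure = {C1, C2, C3, C4, C5, C6, C7} → lossless.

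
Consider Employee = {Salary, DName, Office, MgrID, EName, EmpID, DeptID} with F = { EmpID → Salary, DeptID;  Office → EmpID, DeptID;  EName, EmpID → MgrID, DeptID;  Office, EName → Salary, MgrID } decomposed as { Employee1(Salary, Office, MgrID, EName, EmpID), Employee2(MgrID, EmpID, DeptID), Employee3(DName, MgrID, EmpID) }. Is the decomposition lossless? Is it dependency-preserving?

Lossless test (chase): Rows 1 and 2 agree on EmpID; apply EmpID→Salary, DeptID and equate their Salary, DeptID entries. Rows 1 and 3 agree on EmpID; apply EmpID→Salary, DeptID and equate their Salary, DeptID entries. No row becomes fully distinguished — the join is lossy.
Dependency preservation: EmpID → Salary, DeptID; Office → EmpID, DeptID; EName, EmpID → MgrID, DeptID are not contained in any single fragment, but the restricted closure of each left-hand side across the fragments still reaches the right-hand side; the remaining FDs each lie inside some fragment. All dependencies are preserved.

lossy but dependency-preserving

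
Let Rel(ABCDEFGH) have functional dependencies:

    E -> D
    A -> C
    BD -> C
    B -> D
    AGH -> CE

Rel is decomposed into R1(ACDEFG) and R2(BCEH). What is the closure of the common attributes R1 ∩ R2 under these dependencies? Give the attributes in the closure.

CDE

R1 ∩ R2 = {CE}.
E → D applies, adding D
Closure: {CDE}.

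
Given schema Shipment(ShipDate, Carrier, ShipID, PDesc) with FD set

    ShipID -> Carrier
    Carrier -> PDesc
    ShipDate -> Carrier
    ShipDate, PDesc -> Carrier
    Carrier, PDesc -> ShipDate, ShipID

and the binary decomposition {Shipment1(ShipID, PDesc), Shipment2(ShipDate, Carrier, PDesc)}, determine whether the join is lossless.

Common attributes: Shipment1 ∩ Shipment2 = {PDesc}.
No dependency enlarges {PDesc}, so (PDesc)⁺ = {PDesc}.
The closure contains neither all of Shipment1 = {ShipID, PDesc} nor all of Shipment2 = {ShipDate, Carrier, PDesc}, so the common attributes are not a superkey of either fragment. The join is lossy.

No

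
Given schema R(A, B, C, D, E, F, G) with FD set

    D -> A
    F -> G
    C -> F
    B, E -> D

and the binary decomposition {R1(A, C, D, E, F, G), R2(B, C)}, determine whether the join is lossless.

Common attributes: R1 ∩ R2 = {C}.
Closure of {C}: C → F applies, adding F; F → G applies, adding G. So (C)⁺ = {C, F, G}.
The closure contains neither all of R1 = {A, C, D, E, F, G} nor all of R2 = {B, C}, so the common attributes are not a superkey of either fragment. The join is lossy.

No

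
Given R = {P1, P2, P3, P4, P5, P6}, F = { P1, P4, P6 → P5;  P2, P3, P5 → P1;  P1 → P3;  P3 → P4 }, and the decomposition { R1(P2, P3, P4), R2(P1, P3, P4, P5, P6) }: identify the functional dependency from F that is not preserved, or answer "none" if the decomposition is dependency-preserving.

Check P2, P3, P5 → P1: no single fragment contains all of {P1, P2, P3, P5}, and the restricted closure of {P2, P3, P5} across the fragments never reaches {P1}.
P1, P4, P6 → P5 is preserved.
P1 → P3 is preserved.
P3 → P4 is preserved.

P2, P3, P5 → P1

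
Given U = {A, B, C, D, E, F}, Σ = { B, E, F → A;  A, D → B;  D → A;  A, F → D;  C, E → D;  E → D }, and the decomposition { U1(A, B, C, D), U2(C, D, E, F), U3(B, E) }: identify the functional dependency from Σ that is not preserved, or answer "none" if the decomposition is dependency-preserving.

A, F → D

Check A, F → D: no single fragment contains all of {A, D, F}, and the restricted closure of {A, F} across the fragments never reaches {D}.
B, E, F → A is preserved.
A, D → B is preserved.
D → A is preserved.
C, E → D is preserved.
E → D is preserved.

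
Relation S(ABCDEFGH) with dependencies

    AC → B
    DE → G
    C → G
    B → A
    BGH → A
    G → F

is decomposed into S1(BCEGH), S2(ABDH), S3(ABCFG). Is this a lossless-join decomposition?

No

Chase test. Columns are ABCDEFGH; row i has aⱼ where attribute j ∈ Si, else bᵢⱼ.
Initial tableau (one row per fragment):
  row 1: b11 a2 a3 b14 a5 b16 a7 a8
  row 2: a1 a2 b23 a4 b25 b26 b27 a8
  row 3: a1 a2 a3 b34 b35 a6 a7 b38
Rows 1 and 2 agree on B; apply B→A and equate their A entries.
Rows 1 and 3 agree on G; apply G→F and equate their F entries.
No row becomes fully distinguished — the join is lossy.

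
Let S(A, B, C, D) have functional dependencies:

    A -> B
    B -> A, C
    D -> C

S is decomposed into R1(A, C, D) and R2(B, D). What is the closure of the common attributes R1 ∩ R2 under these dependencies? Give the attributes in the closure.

R1 ∩ R2 = {D}.
D → C applies, adding C
Closure: {C, D}.

C, D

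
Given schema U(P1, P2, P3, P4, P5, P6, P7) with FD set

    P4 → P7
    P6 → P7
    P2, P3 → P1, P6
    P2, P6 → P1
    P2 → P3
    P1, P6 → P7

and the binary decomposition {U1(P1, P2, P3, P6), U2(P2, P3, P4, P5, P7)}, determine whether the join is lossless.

Common attributes: U1 ∩ U2 = {P2, P3}.
Closure of {P2, P3}: P2, P3 → P1, P6 applies, adding P1, P6; P1, P6 → P7 applies, adding P7. So (P2, P3)⁺ = {P1, P2, P3, P6, P7}.
This closure contains every attribute of U1, so U1 ∩ U2 → U1. The join is lossless.

Yes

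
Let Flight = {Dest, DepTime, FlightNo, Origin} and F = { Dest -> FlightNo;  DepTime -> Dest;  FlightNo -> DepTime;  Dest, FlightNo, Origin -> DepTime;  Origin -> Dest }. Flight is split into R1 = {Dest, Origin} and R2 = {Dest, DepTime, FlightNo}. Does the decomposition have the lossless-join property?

Yes

Common attributes: R1 ∩ R2 = {Dest}.
Closure of {Dest}: Dest → FlightNo applies, adding FlightNo; FlightNo → DepTime applies, adding DepTime. So (Dest)⁺ = {Dest, DepTime, FlightNo}.
This closure contains every attribute of R2, so R1 ∩ R2 → R2. The join is lossless.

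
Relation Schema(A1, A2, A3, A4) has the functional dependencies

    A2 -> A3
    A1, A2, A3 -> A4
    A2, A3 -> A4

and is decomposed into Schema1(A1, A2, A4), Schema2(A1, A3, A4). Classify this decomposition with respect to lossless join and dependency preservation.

Lossless test: (A1, A4)⁺ = {A1, A4}, which is a superkey of neither fragment — lossy.
Dependency preservation: the restricted closure of {A2} across the fragments never reaches {A3}, so A2 → A3 cannot be enforced without a join — not preserved.

lossy and not dependency-preserving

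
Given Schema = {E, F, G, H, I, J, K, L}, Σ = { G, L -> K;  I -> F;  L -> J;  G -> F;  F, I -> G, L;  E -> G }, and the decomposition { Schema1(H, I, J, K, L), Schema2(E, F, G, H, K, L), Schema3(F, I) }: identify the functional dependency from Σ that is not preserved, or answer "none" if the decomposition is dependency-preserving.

Check F, I → G, L: no single fragment contains all of {F, G, I, L}, and the restricted closure of {F, I} across the fragments never reaches {G, L}.
G, L → K is preserved.
I → F is preserved.
L → J is preserved.
G → F is preserved.
E → G is preserved.

F, I -> G, L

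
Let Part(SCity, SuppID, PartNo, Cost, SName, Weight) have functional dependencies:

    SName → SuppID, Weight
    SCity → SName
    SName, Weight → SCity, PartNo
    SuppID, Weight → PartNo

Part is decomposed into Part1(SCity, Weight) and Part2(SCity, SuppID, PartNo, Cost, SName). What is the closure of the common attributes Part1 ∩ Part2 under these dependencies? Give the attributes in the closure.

SCity, SuppID, PartNo, SName, Weight

Part1 ∩ Part2 = {SCity}.
SCity → SName applies, adding SName
SName → SuppID, Weight applies, adding SuppID, Weight
SName, Weight → SCity, PartNo applies, adding PartNo
Closure: {SCity, SuppID, PartNo, SName, Weight}.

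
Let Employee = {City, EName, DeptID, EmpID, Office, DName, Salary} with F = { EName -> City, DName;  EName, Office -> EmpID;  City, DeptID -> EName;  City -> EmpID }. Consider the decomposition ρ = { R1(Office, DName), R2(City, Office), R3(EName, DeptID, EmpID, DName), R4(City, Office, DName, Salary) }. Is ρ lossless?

Chase test. Columns are City, EName, DeptID, EmpID, Office, DName, Salary; row i has aⱼ where attribute j ∈ Ri, else bᵢⱼ.
Initial tableau (one row per fragment):
  row 1: b11 b12 b13 b14 a5 a6 b17
  row 2: a1 b22 b23 b24 a5 b26 b27
  row 3: b31 a2 a3 a4 b35 a6 b37
  row 4: a1 b42 b43 b44 a5 a6 a7
Rows 2 and 4 agree on City; apply City→EmpID and equate their EmpID entries.
No row becomes fully distinguished — the join is lossy.

No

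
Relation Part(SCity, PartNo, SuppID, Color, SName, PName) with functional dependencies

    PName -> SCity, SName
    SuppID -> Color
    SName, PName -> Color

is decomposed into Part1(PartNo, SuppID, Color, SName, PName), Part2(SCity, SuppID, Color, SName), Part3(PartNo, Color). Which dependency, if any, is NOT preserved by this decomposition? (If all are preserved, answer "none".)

PName -> SCity, SName

Check PName → SCity, SName: no single fragment contains all of {SCity, SName, PName}, and the restricted closure of {PName} across the fragments never reaches {SCity, SName}.
SuppID → Color is preserved.
SName, PName → Color is preserved.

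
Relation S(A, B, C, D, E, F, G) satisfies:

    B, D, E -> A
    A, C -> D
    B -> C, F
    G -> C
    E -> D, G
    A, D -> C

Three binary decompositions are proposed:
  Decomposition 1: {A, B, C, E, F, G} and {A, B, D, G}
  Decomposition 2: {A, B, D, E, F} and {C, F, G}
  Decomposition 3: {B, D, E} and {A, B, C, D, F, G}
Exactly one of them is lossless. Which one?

Decomposition 1

Decomposition 1: common = {A, B, G}, closure = {A, B, C, D, F, G} → lossless.
Decomposition 2: common = {F}, closure = {F} → lossy.
Decomposition 3: common = {B, D}, closure = {B, C, D, F} → lossy.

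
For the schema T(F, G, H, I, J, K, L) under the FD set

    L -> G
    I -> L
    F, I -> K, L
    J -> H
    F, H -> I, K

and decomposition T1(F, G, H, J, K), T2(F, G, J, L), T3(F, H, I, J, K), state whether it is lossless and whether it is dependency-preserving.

lossless but not dependency-preserving

Lossless test (chase): Rows 1 and 2 agree on J; apply J→H and equate their H entries. Rows 1 and 2 agree on F, H; apply F, H→I, K and equate their I, K entries. Rows 1 and 3 agree on F, H; apply F, H→I, K and equate their I, K entries. Rows 1 and 2 agree on I; apply I→L and equate their L entries. Rows 1 and 3 agree on I; apply I→L and equate their L entries. Rows 1 and 3 agree on L; apply L→G and equate their G entries. Row 1 is now all distinguished symbols — the join is lossless.
Dependency preservation: the restricted closure of {I} across the fragments never reaches {L}, so I → L cannot be enforced without a join — not preserved.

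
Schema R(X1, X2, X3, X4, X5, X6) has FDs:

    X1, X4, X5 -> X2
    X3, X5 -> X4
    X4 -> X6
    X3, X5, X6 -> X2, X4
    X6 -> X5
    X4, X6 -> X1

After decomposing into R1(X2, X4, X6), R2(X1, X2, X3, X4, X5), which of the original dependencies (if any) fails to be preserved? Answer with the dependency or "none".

Check X6 → X5: no single fragment contains all of {X5, X6}, and the restricted closure of {X6} across the fragments never reaches {X5}.
X1, X4, X5 → X2 is preserved.
X3, X5 → X4 is preserved.
X4 → X6 is preserved.
X3, X5, X6 → X2, X4 is preserved.
X4, X6 → X1 is preserved.

X6 -> X5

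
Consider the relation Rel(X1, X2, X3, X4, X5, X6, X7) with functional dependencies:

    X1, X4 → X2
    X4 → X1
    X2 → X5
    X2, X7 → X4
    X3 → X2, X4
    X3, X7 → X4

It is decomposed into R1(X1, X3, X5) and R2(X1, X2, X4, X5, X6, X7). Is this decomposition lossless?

No

Common attributes: R1 ∩ R2 = {X1, X5}.
No dependency enlarges {X1, X5}, so (X1, X5)⁺ = {X1, X5}.
The closure contains neither all of R1 = {X1, X3, X5} nor all of R2 = {X1, X2, X4, X5, X6, X7}, so the common attributes are not a superkey of either fragment. The join is lossy.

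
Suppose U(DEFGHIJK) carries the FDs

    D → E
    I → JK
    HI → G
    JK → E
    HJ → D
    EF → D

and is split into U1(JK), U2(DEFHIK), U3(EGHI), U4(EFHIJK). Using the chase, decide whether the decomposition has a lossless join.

Yes

Chase test. Columns are DEFGHIJK; row i has aⱼ where attribute j ∈ Ui, else bᵢⱼ.
Initial tableau (one row per fragment):
  row 1: b11 b12 b13 b14 b15 b16 a7 a8
  row 2: a1 a2 a3 b24 a5 a6 b27 a8
  row 3: b31 a2 b33 a4 a5 a6 b37 b38
  row 4: b41 a2 a3 b44 a5 a6 a7 a8
Rows 2 and 3 agree on I; apply I→JK and equate their JK entries.
Rows 2 and 4 agree on I; apply I→JK and equate their JK entries.
Rows 2 and 3 agree on HI; apply HI→G and equate their G entries.
Rows 2 and 4 agree on HI; apply HI→G and equate their G entries.
Rows 1 and 2 agree on JK; apply JK→E and equate their E entries.
Rows 2 and 3 agree on HJ; apply HJ→D and equate their D entries.
Rows 2 and 4 agree on HJ; apply HJ→D and equate their D entries.
Row 2 is now all distinguished symbols — the join is lossless.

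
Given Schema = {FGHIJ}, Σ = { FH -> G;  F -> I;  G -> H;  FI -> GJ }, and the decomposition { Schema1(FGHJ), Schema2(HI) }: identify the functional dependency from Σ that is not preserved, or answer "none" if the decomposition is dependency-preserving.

F -> I

Check F → I: no single fragment contains all of {FI}, and the restricted closure of {F} across the fragments never reaches {I}.
FH → G is preserved.
G → H is preserved.
FI → GJ is preserved.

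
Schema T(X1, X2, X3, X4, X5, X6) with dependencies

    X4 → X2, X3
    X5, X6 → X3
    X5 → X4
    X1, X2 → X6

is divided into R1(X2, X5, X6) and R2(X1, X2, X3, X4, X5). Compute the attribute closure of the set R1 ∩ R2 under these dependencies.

R1 ∩ R2 = {X2, X5}.
X5 → X4 applies, adding X4
X4 → X2, X3 applies, adding X3
Closure: {X2, X3, X4, X5}.

X2, X3, X4, X5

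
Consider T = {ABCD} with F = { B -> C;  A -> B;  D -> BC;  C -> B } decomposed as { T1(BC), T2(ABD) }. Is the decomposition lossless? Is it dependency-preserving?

lossless and dependency-preserving

Lossless test: (B)⁺ = {BC}, which contains all of one fragment — lossless.
Dependency preservation: D → BC is not contained in any single fragment, but the restricted closure of its left-hand side across the fragments still reaches the right-hand side; the remaining FDs each lie inside some fragment. All dependencies are preserved.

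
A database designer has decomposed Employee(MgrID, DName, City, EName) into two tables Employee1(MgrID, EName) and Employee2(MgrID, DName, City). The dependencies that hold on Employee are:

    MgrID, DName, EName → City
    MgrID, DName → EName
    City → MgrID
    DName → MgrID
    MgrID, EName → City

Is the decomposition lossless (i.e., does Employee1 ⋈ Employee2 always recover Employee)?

Common attributes: Employee1 ∩ Employee2 = {MgrID}.
No dependency enlarges {MgrID}, so (MgrID)⁺ = {MgrID}.
The closure contains neither all of Employee1 = {MgrID, EName} nor all of Employee2 = {MgrID, DName, City}, so the common attributes are not a superkey of either fragment. The join is lossy.

No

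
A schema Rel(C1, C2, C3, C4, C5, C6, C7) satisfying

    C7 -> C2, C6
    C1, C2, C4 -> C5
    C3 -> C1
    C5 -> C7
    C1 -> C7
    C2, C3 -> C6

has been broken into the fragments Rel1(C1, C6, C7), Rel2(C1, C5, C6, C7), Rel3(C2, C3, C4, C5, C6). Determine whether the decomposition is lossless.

Chase test. Columns are C1, C2, C3, C4, C5, C6, C7; row i has aⱼ where attribute j ∈ Reli, else bᵢⱼ.
Initial tableau (one row per fragment):
  row 1: a1 b12 b13 b14 b15 a6 a7
  row 2: a1 b22 b23 b24 a5 a6 a7
  row 3: b31 a2 a3 a4 a5 a6 b37
Rows 1 and 2 agree on C7; apply C7→C2, C6 and equate their C2, C6 entries.
Rows 2 and 3 agree on C5; apply C5→C7 and equate their C7 entries.
Rows 1 and 3 agree on C7; apply C7→C2, C6 and equate their C2, C6 entries.
No row becomes fully distinguished — the join is lossy.

No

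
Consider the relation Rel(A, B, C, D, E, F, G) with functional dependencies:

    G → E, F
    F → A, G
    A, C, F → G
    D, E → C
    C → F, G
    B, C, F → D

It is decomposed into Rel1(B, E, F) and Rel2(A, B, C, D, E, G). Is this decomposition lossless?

No

Common attributes: Rel1 ∩ Rel2 = {B, E}.
No dependency enlarges {B, E}, so (B, E)⁺ = {B, E}.
The closure contains neither all of Rel1 = {B, E, F} nor all of Rel2 = {A, B, C, D, E, G}, so the common attributes are not a superkey of either fragment. The join is lossy.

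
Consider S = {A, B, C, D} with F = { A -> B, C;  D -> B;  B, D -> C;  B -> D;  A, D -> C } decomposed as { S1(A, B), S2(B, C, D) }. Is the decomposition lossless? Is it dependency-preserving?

lossless and dependency-preserving

Lossless test: (B)⁺ = {B, C, D}, which contains all of one fragment — lossless.
Dependency preservation: A → B, C; A, D → C are not contained in any single fragment, but the restricted closure of each left-hand side across the fragments still reaches the right-hand side; the remaining FDs each lie inside some fragment. All dependencies are preserved.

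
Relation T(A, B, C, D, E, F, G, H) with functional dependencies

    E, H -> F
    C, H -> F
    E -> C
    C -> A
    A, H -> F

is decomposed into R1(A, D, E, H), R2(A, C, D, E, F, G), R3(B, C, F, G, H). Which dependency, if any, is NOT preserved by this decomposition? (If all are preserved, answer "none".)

Check A, H → F: no single fragment contains all of {A, F, H}, and the restricted closure of {A, H} across the fragments never reaches {F}.
E, H → F is preserved.
C, H → F is preserved.
E → C is preserved.
C → A is preserved.

A, H -> F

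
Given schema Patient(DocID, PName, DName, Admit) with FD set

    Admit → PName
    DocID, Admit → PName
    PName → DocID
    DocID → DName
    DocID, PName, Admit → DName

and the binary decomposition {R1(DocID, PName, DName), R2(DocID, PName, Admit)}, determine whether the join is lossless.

Yes

Common attributes: R1 ∩ R2 = {DocID, PName}.
Closure of {DocID, PName}: DocID → DName applies, adding DName. So (DocID, PName)⁺ = {DocID, PName, DName}.
This closure contains every attribute of R1, so R1 ∩ R2 → R1. The join is lossless.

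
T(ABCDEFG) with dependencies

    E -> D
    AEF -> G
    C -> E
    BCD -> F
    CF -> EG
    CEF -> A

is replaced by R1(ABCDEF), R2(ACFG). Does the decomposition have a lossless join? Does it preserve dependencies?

lossless but not dependency-preserving

Lossless test: (ACF)⁺ = {ACDEFG}, which contains all of one fragment — lossless.
Dependency preservation: the restricted closure of {AEF} across the fragments never reaches {G}, so AEF → G cannot be enforced without a join — not preserved.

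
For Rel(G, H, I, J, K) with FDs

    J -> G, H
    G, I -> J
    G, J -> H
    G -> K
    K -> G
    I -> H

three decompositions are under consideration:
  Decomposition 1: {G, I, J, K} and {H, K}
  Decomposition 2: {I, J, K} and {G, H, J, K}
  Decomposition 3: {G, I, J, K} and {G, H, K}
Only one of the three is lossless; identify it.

Decomposition 2

Decomposition 1: common = {K}, closure = {G, K} → lossy.
Decomposition 2: common = {J, K}, closure = {G, H, J, K} → lossless.
Decomposition 3: common = {G, K}, closure = {G, K} → lossy.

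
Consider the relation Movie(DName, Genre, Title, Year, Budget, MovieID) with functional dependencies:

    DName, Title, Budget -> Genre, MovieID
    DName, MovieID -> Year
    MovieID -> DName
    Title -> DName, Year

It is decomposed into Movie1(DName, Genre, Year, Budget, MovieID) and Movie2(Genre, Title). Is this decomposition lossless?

Common attributes: Movie1 ∩ Movie2 = {Genre}.
No dependency enlarges {Genre}, so (Genre)⁺ = {Genre}.
The closure contains neither all of Movie1 = {DName, Genre, Year, Budget, MovieID} nor all of Movie2 = {Genre, Title}, so the common attributes are not a superkey of either fragment. The join is lossy.

No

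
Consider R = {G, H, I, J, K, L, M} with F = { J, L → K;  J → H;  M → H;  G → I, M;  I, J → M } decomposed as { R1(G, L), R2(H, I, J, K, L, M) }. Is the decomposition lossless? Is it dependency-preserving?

Lossless test: (L)⁺ = {L}, which is a superkey of neither fragment — lossy.
Dependency preservation: the restricted closure of {G} across the fragments never reaches {I, M}, so G → I, M cannot be enforced without a join — not preserved.

lossy and not dependency-preserving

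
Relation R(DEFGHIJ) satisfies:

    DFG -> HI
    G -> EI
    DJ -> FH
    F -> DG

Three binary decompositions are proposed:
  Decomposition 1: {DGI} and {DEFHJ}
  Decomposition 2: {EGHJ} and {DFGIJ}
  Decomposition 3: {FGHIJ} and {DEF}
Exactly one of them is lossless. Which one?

Decomposition 3

Decomposition 1: common = {D}, closure = {D} → lossy.
Decomposition 2: common = {GJ}, closure = {EGIJ} → lossy.
Decomposition 3: common = {F}, closure = {DEFGHI} → lossless.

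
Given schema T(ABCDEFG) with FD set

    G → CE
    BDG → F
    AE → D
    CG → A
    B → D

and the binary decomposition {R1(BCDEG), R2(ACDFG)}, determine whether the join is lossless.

Common attributes: R1 ∩ R2 = {CDG}.
Closure of {CDG}: G → CE applies, adding E; CG → A applies, adding A. So (CDG)⁺ = {ACDEG}.
The closure contains neither all of R1 = {BCDEG} nor all of R2 = {ACDFG}, so the common attributes are not a superkey of either fragment. The join is lossy.

No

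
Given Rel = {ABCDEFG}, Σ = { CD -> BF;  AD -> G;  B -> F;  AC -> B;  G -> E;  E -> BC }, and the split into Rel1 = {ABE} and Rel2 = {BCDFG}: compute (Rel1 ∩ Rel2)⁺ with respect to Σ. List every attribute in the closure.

BF

Rel1 ∩ Rel2 = {B}.
B → F applies, adding F
Closure: {BF}.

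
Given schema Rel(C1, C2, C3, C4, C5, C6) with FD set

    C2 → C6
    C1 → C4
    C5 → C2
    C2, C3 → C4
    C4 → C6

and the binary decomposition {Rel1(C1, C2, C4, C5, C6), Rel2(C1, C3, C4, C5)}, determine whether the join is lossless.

Common attributes: Rel1 ∩ Rel2 = {C1, C4, C5}.
Closure of {C1, C4, C5}: C5 → C2 applies, adding C2; C4 → C6 applies, adding C6. So (C1, C4, C5)⁺ = {C1, C2, C4, C5, C6}.
This closure contains every attribute of Rel1, so Rel1 ∩ Rel2 → Rel1. The join is lossless.

Yes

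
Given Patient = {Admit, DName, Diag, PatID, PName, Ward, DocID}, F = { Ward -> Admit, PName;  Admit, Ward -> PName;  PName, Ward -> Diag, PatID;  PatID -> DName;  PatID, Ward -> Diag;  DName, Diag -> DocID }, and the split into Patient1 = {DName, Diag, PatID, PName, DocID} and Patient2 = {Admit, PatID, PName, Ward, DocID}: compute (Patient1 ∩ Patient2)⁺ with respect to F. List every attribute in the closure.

Patient1 ∩ Patient2 = {PatID, PName, DocID}.
PatID → DName applies, adding DName
Closure: {DName, PatID, PName, DocID}.

DName, PatID, PName, DocID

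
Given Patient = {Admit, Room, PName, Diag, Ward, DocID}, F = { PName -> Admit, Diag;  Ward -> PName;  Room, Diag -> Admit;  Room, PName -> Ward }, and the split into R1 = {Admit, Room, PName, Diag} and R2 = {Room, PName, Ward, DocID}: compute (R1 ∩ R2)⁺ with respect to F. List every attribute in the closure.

Admit, Room, PName, Diag, Ward

R1 ∩ R2 = {Room, PName}.
PName → Admit, Diag applies, adding Admit, Diag
Room, PName → Ward applies, adding Ward
Closure: {Admit, Room, PName, Diag, Ward}.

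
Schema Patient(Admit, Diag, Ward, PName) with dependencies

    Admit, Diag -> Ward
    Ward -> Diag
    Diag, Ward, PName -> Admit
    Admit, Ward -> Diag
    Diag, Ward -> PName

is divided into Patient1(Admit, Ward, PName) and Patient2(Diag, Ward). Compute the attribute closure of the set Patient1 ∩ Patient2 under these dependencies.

Admit, Diag, Ward, PName

Patient1 ∩ Patient2 = {Ward}.
Ward → Diag applies, adding Diag
Diag, Ward → PName applies, adding PName
Diag, Ward, PName → Admit applies, adding Admit
Closure: {Admit, Diag, Ward, PName}.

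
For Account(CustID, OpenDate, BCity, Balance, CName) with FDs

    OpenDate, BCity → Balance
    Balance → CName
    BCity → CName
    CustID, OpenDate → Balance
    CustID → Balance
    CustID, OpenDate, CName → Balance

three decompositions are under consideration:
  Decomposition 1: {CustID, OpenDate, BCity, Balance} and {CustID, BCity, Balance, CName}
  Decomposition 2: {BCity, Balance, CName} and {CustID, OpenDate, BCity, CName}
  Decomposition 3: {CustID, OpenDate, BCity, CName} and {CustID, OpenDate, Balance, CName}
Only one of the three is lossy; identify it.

Decomposition 2

Decomposition 1: common = {CustID, BCity, Balance}, closure = {CustID, BCity, Balance, CName} → lossless.
Decomposition 2: common = {BCity, CName}, closure = {BCity, CName} → lossy.
Decomposition 3: common = {CustID, OpenDate, CName}, closure = {CustID, OpenDate, Balance, CName} → lossless.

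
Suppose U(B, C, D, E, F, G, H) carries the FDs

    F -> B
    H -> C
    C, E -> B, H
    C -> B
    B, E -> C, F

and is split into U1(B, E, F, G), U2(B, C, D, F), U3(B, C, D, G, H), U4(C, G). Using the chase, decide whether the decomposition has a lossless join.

Chase test. Columns are B, C, D, E, F, G, H; row i has aⱼ where attribute j ∈ Ui, else bᵢⱼ.
Initial tableau (one row per fragment):
  row 1: a1 b12 b13 a4 a5 a6 b17
  row 2: a1 a2 a3 b24 a5 b26 b27
  row 3: a1 a2 a3 b34 b35 a6 a7
  row 4: b41 a2 b43 b44 b45 a6 b47
Rows 2 and 4 agree on C; apply C→B and equate their B entries.
No row becomes fully distinguished — the join is lossy.

No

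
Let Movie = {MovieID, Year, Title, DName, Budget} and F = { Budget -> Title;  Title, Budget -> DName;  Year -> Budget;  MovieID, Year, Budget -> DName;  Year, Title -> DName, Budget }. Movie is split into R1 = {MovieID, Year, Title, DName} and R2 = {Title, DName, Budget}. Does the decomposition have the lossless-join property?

Common attributes: R1 ∩ R2 = {Title, DName}.
No dependency enlarges {Title, DName}, so (Title, DName)⁺ = {Title, DName}.
The closure contains neither all of R1 = {MovieID, Year, Title, DName} nor all of R2 = {Title, DName, Budget}, so the common attributes are not a superkey of either fragment. The join is lossy.

No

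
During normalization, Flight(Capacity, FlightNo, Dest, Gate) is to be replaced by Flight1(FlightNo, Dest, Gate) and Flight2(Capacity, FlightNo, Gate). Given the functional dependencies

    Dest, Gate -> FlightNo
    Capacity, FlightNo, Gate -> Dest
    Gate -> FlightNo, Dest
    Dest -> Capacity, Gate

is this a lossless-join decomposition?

Yes

Common attributes: Flight1 ∩ Flight2 = {FlightNo, Gate}.
Closure of {FlightNo, Gate}: Gate → FlightNo, Dest applies, adding Dest; Dest → Capacity, Gate applies, adding Capacity. So (FlightNo, Gate)⁺ = {Capacity, FlightNo, Dest, Gate}.
This closure contains every attribute of Flight1, so Flight1 ∩ Flight2 → Flight1. The join is lossless.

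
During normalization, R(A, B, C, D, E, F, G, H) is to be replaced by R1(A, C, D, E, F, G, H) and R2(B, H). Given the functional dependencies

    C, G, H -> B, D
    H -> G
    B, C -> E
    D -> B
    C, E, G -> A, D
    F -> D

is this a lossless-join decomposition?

No

Common attributes: R1 ∩ R2 = {H}.
Closure of {H}: H → G applies, adding G. So (H)⁺ = {G, H}.
The closure contains neither all of R1 = {A, C, D, E, F, G, H} nor all of R2 = {B, H}, so the common attributes are not a superkey of either fragment. The join is lossy.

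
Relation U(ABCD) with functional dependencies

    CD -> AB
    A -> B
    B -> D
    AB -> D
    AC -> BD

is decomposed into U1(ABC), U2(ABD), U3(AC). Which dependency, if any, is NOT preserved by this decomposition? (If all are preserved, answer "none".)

CD -> AB

Check CD → AB: no single fragment contains all of {ABCD}, and the restricted closure of {CD} across the fragments never reaches {AB}.
A → B is preserved.
B → D is preserved.
AB → D is preserved.
AC → BD is preserved.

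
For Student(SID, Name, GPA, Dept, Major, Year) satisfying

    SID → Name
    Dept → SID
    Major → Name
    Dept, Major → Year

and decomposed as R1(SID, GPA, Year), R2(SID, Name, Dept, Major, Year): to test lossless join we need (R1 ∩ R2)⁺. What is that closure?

SID, Name, Year

R1 ∩ R2 = {SID, Year}.
SID → Name applies, adding Name
Closure: {SID, Name, Year}.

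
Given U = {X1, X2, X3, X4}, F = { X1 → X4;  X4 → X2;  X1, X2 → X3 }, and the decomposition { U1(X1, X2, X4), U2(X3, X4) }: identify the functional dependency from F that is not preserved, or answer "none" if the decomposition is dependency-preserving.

Check X1, X2 → X3: no single fragment contains all of {X1, X2, X3}, and the restricted closure of {X1, X2} across the fragments never reaches {X3}.
X1 → X4 is preserved.
X4 → X2 is preserved.

X1, X2 → X3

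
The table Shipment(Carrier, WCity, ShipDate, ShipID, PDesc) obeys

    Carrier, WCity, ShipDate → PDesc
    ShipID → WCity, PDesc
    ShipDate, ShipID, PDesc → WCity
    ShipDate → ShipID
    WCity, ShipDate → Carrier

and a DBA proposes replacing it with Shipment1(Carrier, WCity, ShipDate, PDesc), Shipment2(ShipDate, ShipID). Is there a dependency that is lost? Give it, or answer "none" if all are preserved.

Check ShipID → WCity, PDesc: no single fragment contains all of {WCity, ShipID, PDesc}, and the restricted closure of {ShipID} across the fragments never reaches {WCity, PDesc}.
Carrier, WCity, ShipDate → PDesc is preserved.
ShipDate, ShipID, PDesc → WCity is preserved.
ShipDate → ShipID is preserved.
WCity, ShipDate → Carrier is preserved.

ShipID → WCity, PDesc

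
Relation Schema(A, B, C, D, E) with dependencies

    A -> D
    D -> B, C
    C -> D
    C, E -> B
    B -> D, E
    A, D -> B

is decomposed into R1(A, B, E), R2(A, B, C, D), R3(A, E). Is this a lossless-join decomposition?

Chase test. Columns are A, B, C, D, E; row i has aⱼ where attribute j ∈ Ri, else bᵢⱼ.
Initial tableau (one row per fragment):
  row 1: a1 a2 b13 b14 a5
  row 2: a1 a2 a3 a4 b25
  row 3: a1 b32 b33 b34 a5
Rows 1 and 2 agree on A; apply A→D and equate their D entries.
Rows 1 and 3 agree on A; apply A→D and equate their D entries.
Rows 1 and 2 agree on D; apply D→B, C and equate their B, C entries.
Rows 1 and 3 agree on D; apply D→B, C and equate their B, C entries.
Rows 1 and 2 agree on B; apply B→D, E and equate their D, E entries.
Row 1 is now all distinguished symbols — the join is lossless.

Yes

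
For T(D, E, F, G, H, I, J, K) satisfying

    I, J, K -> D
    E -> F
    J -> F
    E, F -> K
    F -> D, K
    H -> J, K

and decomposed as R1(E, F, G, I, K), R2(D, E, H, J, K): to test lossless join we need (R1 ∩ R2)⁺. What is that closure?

D, E, F, K

R1 ∩ R2 = {E, K}.
E → F applies, adding F
F → D, K applies, adding D
Closure: {D, E, F, K}.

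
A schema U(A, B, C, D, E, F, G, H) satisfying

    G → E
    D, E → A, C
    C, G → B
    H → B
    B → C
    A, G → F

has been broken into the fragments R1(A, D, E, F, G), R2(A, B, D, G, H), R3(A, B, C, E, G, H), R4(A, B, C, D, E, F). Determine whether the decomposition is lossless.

Yes

Chase test. Columns are A, B, C, D, E, F, G, H; row i has aⱼ where attribute j ∈ Ri, else bᵢⱼ.
Initial tableau (one row per fragment):
  row 1: a1 b12 b13 a4 a5 a6 a7 b18
  row 2: a1 a2 b23 a4 b25 b26 a7 a8
  row 3: a1 a2 a3 b34 a5 b36 a7 a8
  row 4: a1 a2 a3 a4 a5 a6 b47 b48
Rows 1 and 2 agree on G; apply G→E and equate their E entries.
Rows 1 and 2 agree on D, E; apply D, E→A, C and equate their A, C entries.
Rows 1 and 4 agree on D, E; apply D, E→A, C and equate their A, C entries.
Rows 1 and 2 agree on C, G; apply C, G→B and equate their B entries.
Rows 1 and 2 agree on A, G; apply A, G→F and equate their F entries.
Rows 1 and 3 agree on A, G; apply A, G→F and equate their F entries.
Row 2 is now all distinguished symbols — the join is lossless.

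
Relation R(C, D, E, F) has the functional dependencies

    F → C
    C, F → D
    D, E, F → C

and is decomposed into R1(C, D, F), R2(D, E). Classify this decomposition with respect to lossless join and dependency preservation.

lossy but dependency-preserving

Lossless test: (D)⁺ = {D}, which is a superkey of neither fragment — lossy.
Dependency preservation: D, E, F → C is not contained in any single fragment, but the restricted closure of its left-hand side across the fragments still reaches the right-hand side; the remaining FDs each lie inside some fragment. All dependencies are preserved.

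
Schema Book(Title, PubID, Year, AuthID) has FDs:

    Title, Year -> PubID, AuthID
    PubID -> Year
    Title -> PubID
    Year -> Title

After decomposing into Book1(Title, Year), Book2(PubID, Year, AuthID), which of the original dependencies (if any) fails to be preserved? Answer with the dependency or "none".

Title, Year → PubID, AuthID: restricted closure across fragments reaches PubID, AuthID.
PubID → Year lies within Book2.
Title → PubID: restricted closure across fragments reaches PubID.
Year → Title lies within Book1.
Every dependency is enforceable on the fragments, so the decomposition is dependency-preserving.

none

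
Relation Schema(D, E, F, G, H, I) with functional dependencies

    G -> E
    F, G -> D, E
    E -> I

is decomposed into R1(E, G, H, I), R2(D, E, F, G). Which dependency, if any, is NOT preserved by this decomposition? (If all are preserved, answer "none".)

G → E lies within R1.
F, G → D, E lies within R2.
E → I lies within R1.
Every dependency is enforceable on the fragments, so the decomposition is dependency-preserving.

none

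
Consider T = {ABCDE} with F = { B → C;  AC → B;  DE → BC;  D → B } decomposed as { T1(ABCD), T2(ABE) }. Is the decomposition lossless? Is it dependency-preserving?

Lossless test: (AB)⁺ = {ABC}, which is a superkey of neither fragment — lossy.
Dependency preservation: DE → BC is not contained in any single fragment, but the restricted closure of its left-hand side across the fragments still reaches the right-hand side; the remaining FDs each lie inside some fragment. All dependencies are preserved.

lossy but dependency-preserving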